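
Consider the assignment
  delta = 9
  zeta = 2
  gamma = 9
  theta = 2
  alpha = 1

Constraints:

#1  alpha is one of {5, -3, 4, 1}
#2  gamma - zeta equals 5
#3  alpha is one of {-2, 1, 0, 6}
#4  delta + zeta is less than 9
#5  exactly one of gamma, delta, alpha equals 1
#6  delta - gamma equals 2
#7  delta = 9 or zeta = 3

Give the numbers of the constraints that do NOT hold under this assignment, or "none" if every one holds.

Violated: 2, 4, 6.

#1 alpha = 1 is in {5, -3, 4, 1}  true
#2 gamma - zeta = 9 - 2 = 7, not 5  false
#3 alpha = 1 is in {-2, 1, 0, 6}  true
#4 delta + zeta = 9 + 2 = 11; 11 ≥ 9, bound 9 not met  false
#5 gamma=9, delta=9, alpha=1; 1 of them equals 1  true
#6 delta - gamma = 9 - 9 = 0, not 2  false
#7 delta = 9 = 9 (first disjunct)  true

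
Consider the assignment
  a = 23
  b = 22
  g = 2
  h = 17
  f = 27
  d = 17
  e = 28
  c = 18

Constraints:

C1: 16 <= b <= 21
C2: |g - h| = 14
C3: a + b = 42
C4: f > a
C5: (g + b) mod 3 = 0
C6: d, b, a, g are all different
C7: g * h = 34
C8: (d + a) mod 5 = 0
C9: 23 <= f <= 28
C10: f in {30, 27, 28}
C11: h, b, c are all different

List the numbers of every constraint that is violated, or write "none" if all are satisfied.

C1: b = 22 is outside [16, 21] — violated.
C2: |2 - 17| = 15, not 14 — violated.
C3: a + b = 23 + 22 = 45, not 42 — violated.
C4: f = 27, a = 23; 27 > 23 — OK.
C5: g + b = 24; 24 mod 3 = 0 — OK.
C6: values 17, 22, 23, 2 are pairwise distinct — OK.
C7: g * h = 2 * 17 = 34 — OK.
C8: d + a = 40; 40 mod 5 = 0 — OK.
C9: f = 27 lies in [23, 28] — OK.
C10: f = 27 is in {30, 27, 28} — OK.
C11: values 17, 22, 18 are pairwise distinct — OK.

No — constraints 1, 2, and 3 are not satisfied.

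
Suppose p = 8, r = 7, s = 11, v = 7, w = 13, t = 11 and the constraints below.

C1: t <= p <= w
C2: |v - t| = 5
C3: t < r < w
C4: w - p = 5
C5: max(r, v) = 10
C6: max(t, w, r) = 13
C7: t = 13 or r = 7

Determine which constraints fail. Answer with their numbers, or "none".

The assignment fails constraints 1, 2, 3, and 5.

C1: values 11, 8, 13; t = 11 is not <= p = 8  false
C2: |7 - 11| = 4, not 5  false
C3: values 11, 7, 13; t = 11 is not < r = 7  false
C4: w - p = 13 - 8 = 5  true
C5: max(7, 7) = 7, not 10  false
C6: max(11, 13, 7) = 13  true
C7: t = 11 ≠ 13, but r = 7 = 7 (second disjunct)  true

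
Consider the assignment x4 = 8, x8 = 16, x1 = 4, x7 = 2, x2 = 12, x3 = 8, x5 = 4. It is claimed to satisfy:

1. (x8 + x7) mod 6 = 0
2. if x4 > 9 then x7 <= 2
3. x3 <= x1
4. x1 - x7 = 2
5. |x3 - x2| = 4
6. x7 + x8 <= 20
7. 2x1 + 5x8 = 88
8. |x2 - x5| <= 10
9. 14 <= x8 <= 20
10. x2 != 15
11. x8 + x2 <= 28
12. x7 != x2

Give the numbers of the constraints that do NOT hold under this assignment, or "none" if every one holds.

No — constraint 3 is not satisfied.

1. x8 + x7 = 18; 18 mod 6 = 0  yes
2. x4 = 8, not > 9; antecedent false, conditional vacuously true  yes
3. x3 = 8, x1 = 4; 8 > 4 (want ≤)  no
4. x1 - x7 = 4 - 2 = 2  yes
5. |8 - 12| = 4  yes
6. x7 + x8 = 2 + 16 = 18; 18 ≤ 20  yes
7. 2x1 + 5x8 = 2(4) + 5(16) = 88  yes
8. |12 - 4| = 8; 8 ≤ 10  yes
9. x8 = 16 lies in [14, 20]  yes
10. x2 = 12, and 12 ≠ 15  yes
11. x8 + x2 = 16 + 12 = 28; 28 ≤ 28  yes
12. x7 = 2, x2 = 12; distinct  yes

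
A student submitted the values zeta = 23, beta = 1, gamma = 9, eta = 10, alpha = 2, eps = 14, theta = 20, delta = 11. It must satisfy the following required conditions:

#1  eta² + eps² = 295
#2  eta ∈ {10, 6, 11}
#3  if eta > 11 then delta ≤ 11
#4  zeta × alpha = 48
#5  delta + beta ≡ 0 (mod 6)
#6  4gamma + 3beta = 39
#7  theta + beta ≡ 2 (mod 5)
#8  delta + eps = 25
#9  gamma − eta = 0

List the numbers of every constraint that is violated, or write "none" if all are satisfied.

No — constraints 1, 4, 7, and 9 are not satisfied.

#1 eta² + eps² = 10² + 14² = 100 + 196 = 296, not 295 — fails.
#2 eta = 10 is in {10, 6, 11} — holds.
#3 eta = 10, not > 11; antecedent false, conditional vacuously true — holds.
#4 zeta × alpha = 23 × 2 = 46, not 48 — fails.
#5 delta + beta = 12; 12 mod 6 = 0 — holds.
#6 4gamma + 3beta = 4(9) + 3(1) = 39 — holds.
#7 theta + beta = 21; 21 mod 5 = 1, not 2 — fails.
#8 delta + eps = 11 + 14 = 25 — holds.
#9 gamma − eta = 9 − 10 = -1, not 0 — fails.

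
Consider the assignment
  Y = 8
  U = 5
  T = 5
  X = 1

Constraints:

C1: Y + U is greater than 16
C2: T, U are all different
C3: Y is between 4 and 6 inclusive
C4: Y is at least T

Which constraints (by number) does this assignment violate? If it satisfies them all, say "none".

C1: Y + U = 8 + 5 = 13; 13 ≤ 16, bound 16 not met — violated.
C2: T = U = 5, not all different — violated.
C3: Y = 8 is outside [4, 6] — violated.
C4: Y = 8, T = 5; 8 ≥ 5 — OK.

Violated: 1, 2, and 3.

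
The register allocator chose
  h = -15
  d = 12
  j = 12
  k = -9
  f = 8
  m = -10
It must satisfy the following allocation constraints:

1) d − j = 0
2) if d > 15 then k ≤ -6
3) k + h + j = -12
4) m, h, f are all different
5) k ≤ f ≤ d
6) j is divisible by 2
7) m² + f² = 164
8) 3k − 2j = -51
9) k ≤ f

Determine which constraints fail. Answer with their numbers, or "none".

No violations.

1) d − j = 12 − 12 = 0 — satisfied.
2) d = 12, not > 15; antecedent false, conditional vacuously true — satisfied.
3) k + h + j = -9 + (-15) + 12 = -12 — satisfied.
4) values -10, -15, 8 are pairwise distinct — satisfied.
5) values -9 ≤ 8 ≤ 12 — satisfied.
6) 12 / 2 = 6, so 2 divides 12 — satisfied.
7) m² + f² = (-10)² + 8² = 100 + 64 = 164 — satisfied.
8) 3k − 2j = 3(-9) − 2(12) = -51 — satisfied.
9) k = -9, f = 8; -9 ≤ 8 — satisfied.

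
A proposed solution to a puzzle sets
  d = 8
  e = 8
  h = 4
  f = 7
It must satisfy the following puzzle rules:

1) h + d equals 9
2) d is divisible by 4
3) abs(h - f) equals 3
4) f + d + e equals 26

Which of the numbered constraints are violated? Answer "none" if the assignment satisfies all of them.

1) h + d = 4 + 8 = 12, not 9 — fails.
2) 8 / 4 = 2, so 4 divides 8 — holds.
3) abs(4 - 7) = 3 — holds.
4) f + d + e = 7 + 8 + 8 = 23, not 26 — fails.

Violated: 1 and 4.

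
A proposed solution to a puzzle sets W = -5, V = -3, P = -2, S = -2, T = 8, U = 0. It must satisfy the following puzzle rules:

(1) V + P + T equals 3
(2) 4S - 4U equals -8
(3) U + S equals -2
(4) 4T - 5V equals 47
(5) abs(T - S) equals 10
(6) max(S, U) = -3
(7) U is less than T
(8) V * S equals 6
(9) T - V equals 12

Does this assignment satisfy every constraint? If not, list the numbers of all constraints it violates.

(1) V + P + T = -3 + (-2) + 8 = 3  true
(2) 4S - 4U = 4(-2) - 4(0) = -8  true
(3) U + S = 0 + (-2) = -2  true
(4) 4T - 5V = 4(8) - 5(-3) = 47  true
(5) abs(8 - (-2)) = 10  true
(6) max(-2, 0) = 0, not -3  false
(7) U = 0, T = 8; 0 < 8  true
(8) V * S = -3 * (-2) = 6  true
(9) T - V = 8 - (-3) = 11, not 12  false

The assignment fails constraints 6 and 9.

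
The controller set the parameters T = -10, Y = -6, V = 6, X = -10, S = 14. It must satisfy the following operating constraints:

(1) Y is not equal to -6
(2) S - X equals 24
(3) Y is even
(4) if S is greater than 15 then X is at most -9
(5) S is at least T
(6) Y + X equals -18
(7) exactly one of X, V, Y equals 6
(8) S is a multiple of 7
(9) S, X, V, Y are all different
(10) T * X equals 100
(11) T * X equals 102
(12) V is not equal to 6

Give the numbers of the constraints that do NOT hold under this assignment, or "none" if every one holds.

Violated: 1, 6, 11, and 12.

(1) Y = -6, but -6 is required to differ  no
(2) S - X = 14 - (-10) = 24  yes
(3) Y = -6 is even  yes
(4) S = 14, not > 15; antecedent false, conditional vacuously true  yes
(5) S = 14, T = -10; 14 ≥ -10  yes
(6) Y + X = -6 + (-10) = -16, not -18  no
(7) X=-10, V=6, Y=-6; 1 of them equals 6  yes
(8) 14 / 7 = 2, so 7 divides 14  yes
(9) values 14, -10, 6, -6 are pairwise distinct  yes
(10) T * X = -10 * (-10) = 100  yes
(11) T * X = -10 * (-10) = 100, not 102  no
(12) V = 6, but 6 is required to differ  no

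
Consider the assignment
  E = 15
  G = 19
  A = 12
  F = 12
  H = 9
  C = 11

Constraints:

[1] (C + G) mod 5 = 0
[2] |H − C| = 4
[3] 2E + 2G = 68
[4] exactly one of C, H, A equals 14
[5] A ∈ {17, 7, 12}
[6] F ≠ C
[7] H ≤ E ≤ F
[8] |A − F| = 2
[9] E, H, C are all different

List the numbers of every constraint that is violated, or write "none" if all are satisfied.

No — constraints 2, 4, 7, and 8 are not satisfied.

[1] C + G = 30; 30 mod 5 = 0 — satisfied.
[2] |9 − 11| = 2, not 4 — violated.
[3] 2E + 2G = 2(15) + 2(19) = 68 — satisfied.
[4] C=11, H=9, A=12; 0 of them equal 14, not exactly one — violated.
[5] A = 12 is in {17, 7, 12} — satisfied.
[6] F = 12, C = 11; distinct — satisfied.
[7] values 9, 15, 12; E = 15 is not ≤ F = 12 — violated.
[8] |12 − 12| = 0, not 2 — violated.
[9] values 15, 9, 11 are pairwise distinct — satisfied.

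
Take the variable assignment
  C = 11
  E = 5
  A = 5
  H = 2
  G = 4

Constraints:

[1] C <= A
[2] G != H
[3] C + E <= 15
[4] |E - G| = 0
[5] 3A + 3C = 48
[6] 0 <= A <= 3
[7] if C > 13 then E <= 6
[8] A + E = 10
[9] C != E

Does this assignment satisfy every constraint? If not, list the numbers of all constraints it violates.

[1] C = 11, A = 5; 11 > 5 (want ≤) — does not hold.
[2] G = 4, H = 2; distinct — holds.
[3] C + E = 11 + 5 = 16; 16 > 15, bound 15 not met — does not hold.
[4] |5 - 4| = 1, not 0 — does not hold.
[5] 3A + 3C = 3(5) + 3(11) = 48 — holds.
[6] A = 5 is outside [0, 3] — does not hold.
[7] C = 11, not > 13; antecedent false, conditional vacuously true — holds.
[8] A + E = 5 + 5 = 10 — holds.
[9] C = 11, E = 5; distinct — holds.

Constraints 1, 3, 4, 6 do not hold.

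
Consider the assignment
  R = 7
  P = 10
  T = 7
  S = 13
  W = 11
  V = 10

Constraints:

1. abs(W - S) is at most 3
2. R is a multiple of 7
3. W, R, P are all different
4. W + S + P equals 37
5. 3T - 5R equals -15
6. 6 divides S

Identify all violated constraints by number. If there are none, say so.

No — constraints 4, 5, 6 are not satisfied.

1. abs(11 - 13) = 2; 2 ≤ 3 — holds.
2. 7 / 7 = 1, so 7 divides 7 — holds.
3. values 11, 7, 10 are pairwise distinct — holds.
4. W + S + P = 11 + 13 + 10 = 34, not 37 — does not hold.
5. 3T - 5R = 3(7) - 5(7) = -14, not -15 — does not hold.
6. 13 = 6*2 + 1, so 6 does not divide 13 — does not hold.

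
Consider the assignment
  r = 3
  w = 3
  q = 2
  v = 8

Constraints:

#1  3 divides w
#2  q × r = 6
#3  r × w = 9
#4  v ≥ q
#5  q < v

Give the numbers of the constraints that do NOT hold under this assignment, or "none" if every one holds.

None — every constraint holds.

#1 3 / 3 = 1, so 3 divides 3 — holds.
#2 q × r = 2 × 3 = 6 — holds.
#3 r × w = 3 × 3 = 9 — holds.
#4 v = 8, q = 2; 8 ≥ 2 — holds.
#5 q = 2, v = 8; 2 < 8 — holds.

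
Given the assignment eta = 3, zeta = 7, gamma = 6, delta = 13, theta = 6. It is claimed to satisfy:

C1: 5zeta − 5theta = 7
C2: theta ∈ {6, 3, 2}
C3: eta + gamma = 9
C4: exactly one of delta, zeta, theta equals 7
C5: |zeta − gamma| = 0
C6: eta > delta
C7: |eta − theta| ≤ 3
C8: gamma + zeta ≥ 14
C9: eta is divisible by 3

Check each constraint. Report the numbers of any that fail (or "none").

No — constraints 1, 5, 6, and 8 are not satisfied.

C1: 5zeta − 5theta = 5(7) − 5(6) = 5, not 7  FAIL
C2: theta = 6 is in {6, 3, 2}  OK
C3: eta + gamma = 3 + 6 = 9  OK
C4: delta=13, zeta=7, theta=6; 1 of them equals 7  OK
C5: |7 − 6| = 1, not 0  FAIL
C6: eta = 3, delta = 13; 3 ≤ 13 (want >)  FAIL
C7: |3 − 6| = 3; 3 ≤ 3  OK
C8: gamma + zeta = 6 + 7 = 13; 13 < 14, bound 14 not met  FAIL
C9: 3 / 3 = 1, so 3 divides 3  OK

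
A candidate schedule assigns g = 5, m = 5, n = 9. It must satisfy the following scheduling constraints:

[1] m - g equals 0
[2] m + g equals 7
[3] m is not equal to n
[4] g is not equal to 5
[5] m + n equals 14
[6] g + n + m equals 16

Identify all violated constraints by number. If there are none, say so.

[1] m - g = 5 - 5 = 0 — holds.
[2] m + g = 5 + 5 = 10, not 7 — fails.
[3] m = 5, n = 9; distinct — holds.
[4] g = 5, but 5 is required to differ — fails.
[5] m + n = 5 + 9 = 14 — holds.
[6] g + n + m = 5 + 9 + 5 = 19, not 16 — fails.

No — constraints 2, 4, 6 are not satisfied.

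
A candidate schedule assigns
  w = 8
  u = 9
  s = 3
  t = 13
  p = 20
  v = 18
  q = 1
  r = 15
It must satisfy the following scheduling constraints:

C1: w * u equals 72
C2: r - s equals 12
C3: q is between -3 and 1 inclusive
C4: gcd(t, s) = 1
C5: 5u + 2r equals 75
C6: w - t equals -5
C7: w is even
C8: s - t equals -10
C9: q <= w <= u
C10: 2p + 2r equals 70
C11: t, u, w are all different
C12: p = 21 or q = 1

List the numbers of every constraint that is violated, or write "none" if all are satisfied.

C1: w * u = 8 * 9 = 72  true
C2: r - s = 15 - 3 = 12  true
C3: q = 1 lies in [-3, 1]  true
C4: gcd(13, 3) = 1  true
C5: 5u + 2r = 5(9) + 2(15) = 75  true
C6: w - t = 8 - 13 = -5  true
C7: w = 8 is even  true
C8: s - t = 3 - 13 = -10  true
C9: values 1 <= 8 <= 9  true
C10: 2p + 2r = 2(20) + 2(15) = 70  true
C11: values 13, 9, 8 are pairwise distinct  true
C12: p = 20 ≠ 21, but q = 1 = 1 (second disjunct)  true

None — every constraint holds.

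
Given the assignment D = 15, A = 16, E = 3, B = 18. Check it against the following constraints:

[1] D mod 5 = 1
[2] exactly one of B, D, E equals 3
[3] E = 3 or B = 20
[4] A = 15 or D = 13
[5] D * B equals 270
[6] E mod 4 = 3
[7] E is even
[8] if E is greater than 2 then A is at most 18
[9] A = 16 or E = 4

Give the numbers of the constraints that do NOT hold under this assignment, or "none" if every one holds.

[1] 15 mod 5 = 0, not 1  no
[2] B=18, D=15, E=3; 1 of them equals 3  yes
[3] E = 3 = 3 (first disjunct)  yes
[4] A = 16 ≠ 15 and D = 15 ≠ 13; both disjuncts false  no
[5] D * B = 15 * 18 = 270  yes
[6] 3 mod 4 = 3  yes
[7] E = 3 is odd  no
[8] E = 3 > 2, so we need A ≤ 18; A = 16 ≤ 18  yes
[9] A = 16 = 16 (first disjunct)  yes

No — constraints 1, 4, 7 are not satisfied.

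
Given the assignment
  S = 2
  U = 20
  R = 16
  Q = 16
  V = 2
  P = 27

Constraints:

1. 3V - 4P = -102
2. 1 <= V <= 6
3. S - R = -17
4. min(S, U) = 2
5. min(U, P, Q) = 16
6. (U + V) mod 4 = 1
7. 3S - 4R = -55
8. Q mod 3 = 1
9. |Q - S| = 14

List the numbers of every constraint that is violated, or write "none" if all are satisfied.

Constraints 3, 6, and 7 are violated.

1. 3V - 4P = 3(2) - 4(27) = -102  ✓
2. V = 2 lies in [1, 6]  ✓
3. S - R = 2 - 16 = -14, not -17  ✗
4. min(2, 20) = 2  ✓
5. min(20, 27, 16) = 16  ✓
6. U + V = 22; 22 mod 4 = 2, not 1  ✗
7. 3S - 4R = 3(2) - 4(16) = -58, not -55  ✗
8. 16 mod 3 = 1  ✓
9. |16 - 2| = 14  ✓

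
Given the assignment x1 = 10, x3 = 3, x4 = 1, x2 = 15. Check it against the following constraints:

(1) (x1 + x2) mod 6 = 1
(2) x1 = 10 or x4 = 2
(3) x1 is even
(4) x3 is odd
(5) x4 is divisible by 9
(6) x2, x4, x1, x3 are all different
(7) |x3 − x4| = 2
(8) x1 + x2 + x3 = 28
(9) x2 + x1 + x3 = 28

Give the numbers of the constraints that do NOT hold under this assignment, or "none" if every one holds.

(1) x1 + x2 = 25; 25 mod 6 = 1 — holds.
(2) x1 = 10 = 10 (first disjunct) — holds.
(3) x1 = 10 is even — holds.
(4) x3 = 3 is odd — holds.
(5) 1 = 9×0 + 1, so 9 does not divide 1 — fails.
(6) values 15, 1, 10, 3 are pairwise distinct — holds.
(7) |3 − 1| = 2 — holds.
(8) x1 + x2 + x3 = 10 + 15 + 3 = 28 — holds.
(9) x2 + x1 + x3 = 15 + 10 + 3 = 28 — holds.

Violated: 5.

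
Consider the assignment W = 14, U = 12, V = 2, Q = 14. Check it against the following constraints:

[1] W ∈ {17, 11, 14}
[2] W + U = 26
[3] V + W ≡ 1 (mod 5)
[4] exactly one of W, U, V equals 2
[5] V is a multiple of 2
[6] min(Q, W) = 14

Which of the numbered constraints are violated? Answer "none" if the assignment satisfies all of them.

[1] W = 14 is in {17, 11, 14} — holds.
[2] W + U = 14 + 12 = 26 — holds.
[3] V + W = 16; 16 mod 5 = 1 — holds.
[4] W=14, U=12, V=2; 1 of them equals 2 — holds.
[5] 2 / 2 = 1, so 2 divides 2 — holds.
[6] min(14, 14) = 14 — holds.

None — every constraint holds.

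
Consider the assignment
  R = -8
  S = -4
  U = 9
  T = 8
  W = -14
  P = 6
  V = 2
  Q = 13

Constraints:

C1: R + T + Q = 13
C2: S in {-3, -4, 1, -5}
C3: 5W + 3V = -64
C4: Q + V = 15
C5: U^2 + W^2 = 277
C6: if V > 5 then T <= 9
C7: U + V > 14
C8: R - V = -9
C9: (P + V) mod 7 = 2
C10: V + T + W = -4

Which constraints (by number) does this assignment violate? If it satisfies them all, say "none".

Constraints 7, 8, 9 do not hold.

C1: R + T + Q = -8 + 8 + 13 = 13  true
C2: S = -4 is in {-3, -4, 1, -5}  true
C3: 5W + 3V = 5(-14) + 3(2) = -64  true
C4: Q + V = 13 + 2 = 15  true
C5: U^2 + W^2 = 9^2 + (-14)^2 = 81 + 196 = 277  true
C6: V = 2, not > 5; antecedent false, conditional vacuously true  true
C7: U + V = 9 + 2 = 11; 11 ≤ 14, bound 14 not met  false
C8: R - V = -8 - 2 = -10, not -9  false
C9: P + V = 8; 8 mod 7 = 1, not 2  false
C10: V + T + W = 2 + 8 + (-14) = -4  true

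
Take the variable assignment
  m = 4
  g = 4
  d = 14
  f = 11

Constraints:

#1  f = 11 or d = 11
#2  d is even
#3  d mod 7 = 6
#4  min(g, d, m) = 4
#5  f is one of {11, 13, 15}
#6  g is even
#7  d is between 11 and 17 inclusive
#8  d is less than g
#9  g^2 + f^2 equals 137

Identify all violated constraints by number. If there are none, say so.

#1 f = 11 = 11 (first disjunct) — holds.
#2 d = 14 is even — holds.
#3 14 mod 7 = 0, not 6 — fails.
#4 min(4, 14, 4) = 4 — holds.
#5 f = 11 is in {11, 13, 15} — holds.
#6 g = 4 is even — holds.
#7 d = 14 lies in [11, 17] — holds.
#8 d = 14, g = 4; 14 ≥ 4 (want <) — fails.
#9 g^2 + f^2 = 4^2 + 11^2 = 16 + 121 = 137 — holds.

Constraints 3 and 8 do not hold.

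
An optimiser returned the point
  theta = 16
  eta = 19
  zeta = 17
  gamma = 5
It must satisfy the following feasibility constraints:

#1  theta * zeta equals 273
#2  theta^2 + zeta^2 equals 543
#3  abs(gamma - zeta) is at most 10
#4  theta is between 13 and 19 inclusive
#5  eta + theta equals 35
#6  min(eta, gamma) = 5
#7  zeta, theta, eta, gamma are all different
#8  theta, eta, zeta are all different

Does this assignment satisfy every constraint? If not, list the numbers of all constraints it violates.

#1 theta * zeta = 16 * 17 = 272, not 273  ✗
#2 theta^2 + zeta^2 = 16^2 + 17^2 = 256 + 289 = 545, not 543  ✗
#3 abs(5 - 17) = 12; 12 > 10, exceeds bound 10  ✗
#4 theta = 16 lies in [13, 19]  ✓
#5 eta + theta = 19 + 16 = 35  ✓
#6 min(19, 5) = 5  ✓
#7 values 17, 16, 19, 5 are pairwise distinct  ✓
#8 values 16, 19, 17 are pairwise distinct  ✓

The assignment fails constraints 1, 2, and 3.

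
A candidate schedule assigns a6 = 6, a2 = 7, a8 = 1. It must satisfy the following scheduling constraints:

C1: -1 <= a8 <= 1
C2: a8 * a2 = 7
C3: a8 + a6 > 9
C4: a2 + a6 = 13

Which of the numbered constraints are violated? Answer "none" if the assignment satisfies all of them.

C1: a8 = 1 lies in [-1, 1] — satisfied.
C2: a8 * a2 = 1 * 7 = 7 — satisfied.
C3: a8 + a6 = 1 + 6 = 7; 7 ≤ 9, bound 9 not met — violated.
C4: a2 + a6 = 7 + 6 = 13 — satisfied.

No — constraint 3 is not satisfied.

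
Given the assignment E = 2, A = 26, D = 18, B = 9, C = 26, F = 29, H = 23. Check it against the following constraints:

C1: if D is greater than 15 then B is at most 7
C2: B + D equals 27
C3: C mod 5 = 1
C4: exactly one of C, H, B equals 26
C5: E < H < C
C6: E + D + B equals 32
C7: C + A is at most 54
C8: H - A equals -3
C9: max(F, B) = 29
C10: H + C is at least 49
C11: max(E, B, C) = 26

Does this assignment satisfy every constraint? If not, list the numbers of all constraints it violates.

C1: D = 18 > 15, so we need B ≤ 7; but B = 9 > 7 — fails.
C2: B + D = 9 + 18 = 27 — holds.
C3: 26 mod 5 = 1 — holds.
C4: C=26, H=23, B=9; 1 of them equals 26 — holds.
C5: values 2 < 23 < 26 — holds.
C6: E + D + B = 2 + 18 + 9 = 29, not 32 — fails.
C7: C + A = 26 + 26 = 52; 52 ≤ 54 — holds.
C8: H - A = 23 - 26 = -3 — holds.
C9: max(29, 9) = 29 — holds.
C10: H + C = 23 + 26 = 49; 49 ≥ 49 — holds.
C11: max(2, 9, 26) = 26 — holds.

Constraints 1 and 6 are violated.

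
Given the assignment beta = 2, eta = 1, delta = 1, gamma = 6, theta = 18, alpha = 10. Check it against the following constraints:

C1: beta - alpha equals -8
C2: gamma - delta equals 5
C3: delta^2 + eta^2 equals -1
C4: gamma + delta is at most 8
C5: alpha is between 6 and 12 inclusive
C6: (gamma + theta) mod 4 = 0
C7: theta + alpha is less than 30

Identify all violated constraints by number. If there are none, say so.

C1: beta - alpha = 2 - 10 = -8  ✔
C2: gamma - delta = 6 - 1 = 5  ✔
C3: delta^2 + eta^2 = 1^2 + 1^2 = 1 + 1 = 2, not -1  ✘
C4: gamma + delta = 6 + 1 = 7; 7 ≤ 8  ✔
C5: alpha = 10 lies in [6, 12]  ✔
C6: gamma + theta = 24; 24 mod 4 = 0  ✔
C7: theta + alpha = 18 + 10 = 28; 28 < 30  ✔

Constraint 3 is violated.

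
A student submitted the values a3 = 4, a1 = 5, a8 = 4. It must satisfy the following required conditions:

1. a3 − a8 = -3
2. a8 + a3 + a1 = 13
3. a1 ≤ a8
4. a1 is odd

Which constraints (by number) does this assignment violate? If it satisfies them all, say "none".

1. a3 − a8 = 4 − 4 = 0, not -3  FAIL
2. a8 + a3 + a1 = 4 + 4 + 5 = 13  OK
3. a1 = 5, a8 = 4; 5 > 4 (want ≤)  FAIL
4. a1 = 5 is odd  OK

No — constraints 1 and 3 are not satisfied.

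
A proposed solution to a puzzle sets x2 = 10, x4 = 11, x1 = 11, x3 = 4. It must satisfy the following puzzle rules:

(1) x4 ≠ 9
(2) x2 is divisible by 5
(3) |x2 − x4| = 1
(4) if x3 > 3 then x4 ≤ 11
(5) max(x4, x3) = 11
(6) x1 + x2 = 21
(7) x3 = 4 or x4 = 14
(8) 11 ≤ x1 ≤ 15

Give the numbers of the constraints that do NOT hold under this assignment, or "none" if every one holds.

No violations.

(1) x4 = 11, and 11 ≠ 9 — OK.
(2) 10 / 5 = 2, so 5 divides 10 — OK.
(3) |10 − 11| = 1 — OK.
(4) x3 = 4 > 3, so we need x4 ≤ 11; x4 = 11 ≤ 11 — OK.
(5) max(11, 4) = 11 — OK.
(6) x1 + x2 = 11 + 10 = 21 — OK.
(7) x3 = 4 = 4 (first disjunct) — OK.
(8) x1 = 11 lies in [11, 15] — OK.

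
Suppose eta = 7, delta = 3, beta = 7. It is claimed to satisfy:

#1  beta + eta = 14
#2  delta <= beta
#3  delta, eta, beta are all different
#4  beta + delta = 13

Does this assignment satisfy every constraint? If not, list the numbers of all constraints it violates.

Violated: 3, 4.

#1 beta + eta = 7 + 7 = 14 — OK.
#2 delta = 3, beta = 7; 3 ≤ 7 — OK.
#3 eta = beta = 7, not all different — violated.
#4 beta + delta = 7 + 3 = 10, not 13 — violated.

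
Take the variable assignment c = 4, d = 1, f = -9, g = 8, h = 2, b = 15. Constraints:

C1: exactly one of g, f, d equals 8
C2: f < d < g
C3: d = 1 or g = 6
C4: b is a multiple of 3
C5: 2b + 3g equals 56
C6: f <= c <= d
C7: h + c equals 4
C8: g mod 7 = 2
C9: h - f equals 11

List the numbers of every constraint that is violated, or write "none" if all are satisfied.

C1: g=8, f=-9, d=1; 1 of them equals 8 — holds.
C2: values -9 < 1 < 8 — holds.
C3: d = 1 = 1 (first disjunct) — holds.
C4: 15 / 3 = 5, so 3 divides 15 — holds.
C5: 2b + 3g = 2(15) + 3(8) = 54, not 56 — fails.
C6: values -9, 4, 1; c = 4 is not <= d = 1 — fails.
C7: h + c = 2 + 4 = 6, not 4 — fails.
C8: 8 mod 7 = 1, not 2 — fails.
C9: h - f = 2 - (-9) = 11 — holds.

No — constraints 5, 6, 7, and 8 are not satisfied.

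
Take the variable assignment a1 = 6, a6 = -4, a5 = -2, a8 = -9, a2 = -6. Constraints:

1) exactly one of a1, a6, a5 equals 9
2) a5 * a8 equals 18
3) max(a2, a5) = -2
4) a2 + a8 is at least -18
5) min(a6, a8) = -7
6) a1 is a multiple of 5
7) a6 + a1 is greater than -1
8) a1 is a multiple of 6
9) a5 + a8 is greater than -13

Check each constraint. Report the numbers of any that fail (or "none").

1) a1=6, a6=-4, a5=-2; 0 of them equal 9, not exactly one — fails.
2) a5 * a8 = -2 * (-9) = 18 — holds.
3) max(-6, -2) = -2 — holds.
4) a2 + a8 = -6 + (-9) = -15; -15 ≥ -18 — holds.
5) min(-4, -9) = -9, not -7 — fails.
6) 6 = 5*1 + 1, so 5 does not divide 6 — fails.
7) a6 + a1 = -4 + 6 = 2; 2 > -1 — holds.
8) 6 / 6 = 1, so 6 divides 6 — holds.
9) a5 + a8 = -2 + (-9) = -11; -11 > -13 — holds.

Violated: 1, 5, 6.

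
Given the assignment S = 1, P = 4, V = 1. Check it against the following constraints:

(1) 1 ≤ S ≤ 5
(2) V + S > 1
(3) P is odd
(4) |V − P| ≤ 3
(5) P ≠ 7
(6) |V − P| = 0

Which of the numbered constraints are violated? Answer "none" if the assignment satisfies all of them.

(1) S = 1 lies in [1, 5]  true
(2) V + S = 1 + 1 = 2; 2 > 1  true
(3) P = 4 is even  false
(4) |1 − 4| = 3; 3 ≤ 3  true
(5) P = 4, and 4 ≠ 7  true
(6) |1 − 4| = 3, not 0  false

No — constraints 3 and 6 are not satisfied.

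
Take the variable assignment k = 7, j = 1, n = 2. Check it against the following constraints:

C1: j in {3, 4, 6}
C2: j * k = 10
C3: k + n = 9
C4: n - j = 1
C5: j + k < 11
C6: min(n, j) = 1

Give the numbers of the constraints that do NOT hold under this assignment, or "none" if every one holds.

C1: j = 1 is not in {3, 4, 6} — violated.
C2: j * k = 1 * 7 = 7, not 10 — violated.
C3: k + n = 7 + 2 = 9 — OK.
C4: n - j = 2 - 1 = 1 — OK.
C5: j + k = 1 + 7 = 8; 8 < 11 — OK.
C6: min(2, 1) = 1 — OK.

Constraints 1 and 2 do not hold.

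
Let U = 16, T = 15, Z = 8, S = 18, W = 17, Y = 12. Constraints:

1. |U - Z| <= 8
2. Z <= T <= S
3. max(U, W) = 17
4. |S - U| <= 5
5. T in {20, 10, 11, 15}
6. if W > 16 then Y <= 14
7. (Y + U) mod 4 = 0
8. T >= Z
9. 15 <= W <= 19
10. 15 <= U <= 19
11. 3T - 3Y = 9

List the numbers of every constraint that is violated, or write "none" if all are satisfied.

Yes — all constraints hold.

1. |16 - 8| = 8; 8 ≤ 8 — satisfied.
2. values 8 <= 15 <= 18 — satisfied.
3. max(16, 17) = 17 — satisfied.
4. |18 - 16| = 2; 2 ≤ 5 — satisfied.
5. T = 15 is in {20, 10, 11, 15} — satisfied.
6. W = 17 > 16, so we need Y ≤ 14; Y = 12 ≤ 14 — satisfied.
7. Y + U = 28; 28 mod 4 = 0 — satisfied.
8. T = 15, Z = 8; 15 ≥ 8 — satisfied.
9. W = 17 lies in [15, 19] — satisfied.
10. U = 16 lies in [15, 19] — satisfied.
11. 3T - 3Y = 3(15) - 3(12) = 9 — satisfied.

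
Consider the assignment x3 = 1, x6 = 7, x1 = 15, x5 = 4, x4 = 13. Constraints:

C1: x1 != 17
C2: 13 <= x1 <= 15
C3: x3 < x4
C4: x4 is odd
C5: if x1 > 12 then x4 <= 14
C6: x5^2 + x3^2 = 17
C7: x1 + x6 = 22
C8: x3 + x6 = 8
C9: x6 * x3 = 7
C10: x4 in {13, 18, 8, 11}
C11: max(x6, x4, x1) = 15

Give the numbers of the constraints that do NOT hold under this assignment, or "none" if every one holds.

C1: x1 = 15, and 15 ≠ 17 — satisfied.
C2: x1 = 15 lies in [13, 15] — satisfied.
C3: x3 = 1, x4 = 13; 1 < 13 — satisfied.
C4: x4 = 13 is odd — satisfied.
C5: x1 = 15 > 12, so we need x4 ≤ 14; x4 = 13 ≤ 14 — satisfied.
C6: x5^2 + x3^2 = 4^2 + 1^2 = 16 + 1 = 17 — satisfied.
C7: x1 + x6 = 15 + 7 = 22 — satisfied.
C8: x3 + x6 = 1 + 7 = 8 — satisfied.
C9: x6 * x3 = 7 * 1 = 7 — satisfied.
C10: x4 = 13 is in {13, 18, 8, 11} — satisfied.
C11: max(7, 13, 15) = 15 — satisfied.

The assignment satisfies every constraint.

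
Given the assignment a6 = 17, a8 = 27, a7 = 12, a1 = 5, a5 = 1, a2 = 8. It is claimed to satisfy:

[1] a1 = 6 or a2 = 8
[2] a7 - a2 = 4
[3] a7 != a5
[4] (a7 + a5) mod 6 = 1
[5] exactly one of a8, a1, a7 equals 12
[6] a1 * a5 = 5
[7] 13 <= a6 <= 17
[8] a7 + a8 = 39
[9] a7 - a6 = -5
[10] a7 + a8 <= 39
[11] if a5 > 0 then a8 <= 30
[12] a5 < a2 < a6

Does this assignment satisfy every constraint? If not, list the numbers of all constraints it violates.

No violations.

[1] a1 = 5 ≠ 6, but a2 = 8 = 8 (second disjunct) — holds.
[2] a7 - a2 = 12 - 8 = 4 — holds.
[3] a7 = 12, a5 = 1; distinct — holds.
[4] a7 + a5 = 13; 13 mod 6 = 1 — holds.
[5] a8=27, a1=5, a7=12; 1 of them equals 12 — holds.
[6] a1 * a5 = 5 * 1 = 5 — holds.
[7] a6 = 17 lies in [13, 17] — holds.
[8] a7 + a8 = 12 + 27 = 39 — holds.
[9] a7 - a6 = 12 - 17 = -5 — holds.
[10] a7 + a8 = 12 + 27 = 39; 39 ≤ 39 — holds.
[11] a5 = 1 > 0, so we need a8 ≤ 30; a8 = 27 ≤ 30 — holds.
[12] values 1 < 8 < 17 — holds.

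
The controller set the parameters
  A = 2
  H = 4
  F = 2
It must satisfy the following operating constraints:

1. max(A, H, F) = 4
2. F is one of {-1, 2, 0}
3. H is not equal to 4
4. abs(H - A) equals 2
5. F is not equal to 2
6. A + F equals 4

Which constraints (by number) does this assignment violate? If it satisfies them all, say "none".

Constraints 3 and 5 do not hold.

1. max(2, 4, 2) = 4  ✔
2. F = 2 is in {-1, 2, 0}  ✔
3. H = 4, but 4 is required to differ  ✘
4. abs(4 - 2) = 2  ✔
5. F = 2, but 2 is required to differ  ✘
6. A + F = 2 + 2 = 4  ✔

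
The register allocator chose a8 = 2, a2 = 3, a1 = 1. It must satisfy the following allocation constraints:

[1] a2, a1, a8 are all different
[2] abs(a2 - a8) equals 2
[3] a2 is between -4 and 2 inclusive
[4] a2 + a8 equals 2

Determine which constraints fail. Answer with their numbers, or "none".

The assignment fails constraints 2, 3, 4.

[1] values 3, 1, 2 are pairwise distinct  holds
[2] abs(3 - 2) = 1, not 2  fails
[3] a2 = 3 is outside [-4, 2]  fails
[4] a2 + a8 = 3 + 2 = 5, not 2  fails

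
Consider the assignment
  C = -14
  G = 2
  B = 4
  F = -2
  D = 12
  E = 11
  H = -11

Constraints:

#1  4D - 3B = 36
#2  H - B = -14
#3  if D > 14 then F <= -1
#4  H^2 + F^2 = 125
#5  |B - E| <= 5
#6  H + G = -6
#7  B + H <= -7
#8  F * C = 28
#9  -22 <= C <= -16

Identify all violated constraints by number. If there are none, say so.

Violated: 2, 5, 6, 9.

#1 4D - 3B = 4(12) - 3(4) = 36  true
#2 H - B = -11 - 4 = -15, not -14  false
#3 D = 12, not > 14; antecedent false, conditional vacuously true  true
#4 H^2 + F^2 = (-11)^2 + (-2)^2 = 121 + 4 = 125  true
#5 |4 - 11| = 7; 7 > 5, exceeds bound 5  false
#6 H + G = -11 + 2 = -9, not -6  false
#7 B + H = 4 + (-11) = -7; -7 ≤ -7  true
#8 F * C = -2 * (-14) = 28  true
#9 C = -14 is outside [-22, -16]  false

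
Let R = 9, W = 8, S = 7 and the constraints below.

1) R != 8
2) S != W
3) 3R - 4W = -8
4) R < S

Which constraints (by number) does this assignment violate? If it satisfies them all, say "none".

1) R = 9, and 9 ≠ 8 — satisfied.
2) S = 7, W = 8; distinct — satisfied.
3) 3R - 4W = 3(9) - 4(8) = -5, not -8 — violated.
4) R = 9, S = 7; 9 ≥ 7 (want <) — violated.

No — constraints 3 and 4 are not satisfied.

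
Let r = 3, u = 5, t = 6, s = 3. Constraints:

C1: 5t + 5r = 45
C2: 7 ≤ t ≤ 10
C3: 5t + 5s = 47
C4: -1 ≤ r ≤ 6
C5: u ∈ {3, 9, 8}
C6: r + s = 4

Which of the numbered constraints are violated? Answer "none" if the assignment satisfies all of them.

The assignment fails constraints 2, 3, 5, and 6.

C1: 5t + 5r = 5(6) + 5(3) = 45 — holds.
C2: t = 6 is outside [7, 10] — does not hold.
C3: 5t + 5s = 5(6) + 5(3) = 45, not 47 — does not hold.
C4: r = 3 lies in [-1, 6] — holds.
C5: u = 5 is not in {3, 9, 8} — does not hold.
C6: r + s = 3 + 3 = 6, not 4 — does not hold.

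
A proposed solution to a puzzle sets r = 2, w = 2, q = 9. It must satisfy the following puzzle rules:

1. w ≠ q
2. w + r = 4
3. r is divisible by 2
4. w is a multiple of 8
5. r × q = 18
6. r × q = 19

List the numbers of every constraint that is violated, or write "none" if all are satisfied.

1. w = 2, q = 9; distinct — OK.
2. w + r = 2 + 2 = 4 — OK.
3. 2 / 2 = 1, so 2 divides 2 — OK.
4. 2 = 8×0 + 2, so 8 does not divide 2 — violated.
5. r × q = 2 × 9 = 18 — OK.
6. r × q = 2 × 9 = 18, not 19 — violated.

Constraints 4, 6 do not hold.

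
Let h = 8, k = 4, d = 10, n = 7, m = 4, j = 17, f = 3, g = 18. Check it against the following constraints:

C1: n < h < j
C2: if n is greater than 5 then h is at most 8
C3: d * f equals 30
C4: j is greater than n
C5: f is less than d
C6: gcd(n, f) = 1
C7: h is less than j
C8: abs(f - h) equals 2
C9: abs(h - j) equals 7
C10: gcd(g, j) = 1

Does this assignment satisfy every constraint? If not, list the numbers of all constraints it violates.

No — constraints 8, 9 are not satisfied.

C1: values 7 < 8 < 17  holds
C2: n = 7 > 5, so we need h ≤ 8; h = 8 ≤ 8  holds
C3: d * f = 10 * 3 = 30  holds
C4: j = 17, n = 7; 17 > 7  holds
C5: f = 3, d = 10; 3 < 10  holds
C6: gcd(7, 3) = 1  holds
C7: h = 8, j = 17; 8 < 17  holds
C8: abs(3 - 8) = 5, not 2  fails
C9: abs(8 - 17) = 9, not 7  fails
C10: gcd(18, 17) = 1  holds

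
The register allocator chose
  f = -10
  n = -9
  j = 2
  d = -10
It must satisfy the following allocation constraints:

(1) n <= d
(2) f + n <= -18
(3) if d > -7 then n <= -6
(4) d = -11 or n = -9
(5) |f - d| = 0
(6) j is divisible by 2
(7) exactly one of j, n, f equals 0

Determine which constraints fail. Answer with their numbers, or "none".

(1) n = -9, d = -10; -9 > -10 (want ≤) — fails.
(2) f + n = -10 + (-9) = -19; -19 ≤ -18 — holds.
(3) d = -10, not > -7; antecedent false, conditional vacuously true — holds.
(4) d = -10 ≠ -11, but n = -9 = -9 (second disjunct) — holds.
(5) |-10 - (-10)| = 0 — holds.
(6) 2 / 2 = 1, so 2 divides 2 — holds.
(7) j=2, n=-9, f=-10; 0 of them equal 0, not exactly one — fails.

No — constraints 1, 7 are not satisfied.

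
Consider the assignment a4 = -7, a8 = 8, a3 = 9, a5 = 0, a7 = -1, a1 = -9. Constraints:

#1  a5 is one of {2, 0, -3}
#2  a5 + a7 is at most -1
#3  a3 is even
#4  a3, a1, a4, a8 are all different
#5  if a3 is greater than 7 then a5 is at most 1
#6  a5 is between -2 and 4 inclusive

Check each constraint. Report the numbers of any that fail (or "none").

#1 a5 = 0 is in {2, 0, -3}  ✓
#2 a5 + a7 = 0 + (-1) = -1; -1 ≤ -1  ✓
#3 a3 = 9 is odd  ✗
#4 values 9, -9, -7, 8 are pairwise distinct  ✓
#5 a3 = 9 > 7, so we need a5 ≤ 1; a5 = 0 ≤ 1  ✓
#6 a5 = 0 lies in [-2, 4]  ✓

Constraint 3 does not hold.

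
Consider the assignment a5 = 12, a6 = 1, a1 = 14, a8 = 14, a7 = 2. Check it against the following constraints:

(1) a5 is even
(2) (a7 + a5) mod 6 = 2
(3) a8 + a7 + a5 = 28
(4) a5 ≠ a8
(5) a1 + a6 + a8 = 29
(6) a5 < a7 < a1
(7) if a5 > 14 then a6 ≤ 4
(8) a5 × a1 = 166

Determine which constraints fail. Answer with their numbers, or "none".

(1) a5 = 12 is even — holds.
(2) a7 + a5 = 14; 14 mod 6 = 2 — holds.
(3) a8 + a7 + a5 = 14 + 2 + 12 = 28 — holds.
(4) a5 = 12, a8 = 14; distinct — holds.
(5) a1 + a6 + a8 = 14 + 1 + 14 = 29 — holds.
(6) values 12, 2, 14; a5 = 12 is not < a7 = 2 — fails.
(7) a5 = 12, not > 14; antecedent false, conditional vacuously true — holds.
(8) a5 × a1 = 12 × 14 = 168, not 166 — fails.

No — constraints 6, 8 are not satisfied.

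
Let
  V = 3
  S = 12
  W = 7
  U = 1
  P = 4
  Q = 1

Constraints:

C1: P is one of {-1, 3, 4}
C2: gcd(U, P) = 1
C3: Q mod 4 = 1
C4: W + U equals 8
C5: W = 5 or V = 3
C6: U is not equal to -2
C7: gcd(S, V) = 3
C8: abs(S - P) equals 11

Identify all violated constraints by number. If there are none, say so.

C1: P = 4 is in {-1, 3, 4} — holds.
C2: gcd(1, 4) = 1 — holds.
C3: 1 mod 4 = 1 — holds.
C4: W + U = 7 + 1 = 8 — holds.
C5: W = 7 ≠ 5, but V = 3 = 3 (second disjunct) — holds.
C6: U = 1, and 1 ≠ -2 — holds.
C7: gcd(12, 3) = 3 — holds.
C8: abs(12 - 4) = 8, not 11 — does not hold.

No — constraint 8 is not satisfied.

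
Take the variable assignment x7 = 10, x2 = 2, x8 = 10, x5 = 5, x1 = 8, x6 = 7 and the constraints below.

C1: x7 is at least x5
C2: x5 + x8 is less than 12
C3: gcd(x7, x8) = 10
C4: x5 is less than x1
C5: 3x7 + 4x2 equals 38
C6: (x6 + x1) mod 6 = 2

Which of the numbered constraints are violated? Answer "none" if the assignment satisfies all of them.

The assignment fails constraints 2, 6.

C1: x7 = 10, x5 = 5; 10 ≥ 5 — holds.
C2: x5 + x8 = 5 + 10 = 15; 15 ≥ 12, bound 12 not met — fails.
C3: gcd(10, 10) = 10 — holds.
C4: x5 = 5, x1 = 8; 5 < 8 — holds.
C5: 3x7 + 4x2 = 3(10) + 4(2) = 38 — holds.
C6: x6 + x1 = 15; 15 mod 6 = 3, not 2 — fails.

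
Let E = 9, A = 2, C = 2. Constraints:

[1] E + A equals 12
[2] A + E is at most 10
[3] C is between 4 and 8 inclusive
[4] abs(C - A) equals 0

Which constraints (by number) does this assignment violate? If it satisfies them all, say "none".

Violated: 1, 2, and 3.

[1] E + A = 9 + 2 = 11, not 12 — fails.
[2] A + E = 2 + 9 = 11; 11 > 10, bound 10 not met — fails.
[3] C = 2 is outside [4, 8] — fails.
[4] abs(2 - 2) = 0 — holds.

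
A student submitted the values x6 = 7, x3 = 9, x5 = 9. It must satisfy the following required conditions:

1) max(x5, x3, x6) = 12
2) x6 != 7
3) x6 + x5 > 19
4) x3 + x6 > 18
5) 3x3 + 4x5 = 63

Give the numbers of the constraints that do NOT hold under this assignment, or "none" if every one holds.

1) max(9, 9, 7) = 9, not 12 — violated.
2) x6 = 7, but 7 is required to differ — violated.
3) x6 + x5 = 7 + 9 = 16; 16 ≤ 19, bound 19 not met — violated.
4) x3 + x6 = 9 + 7 = 16; 16 ≤ 18, bound 18 not met — violated.
5) 3x3 + 4x5 = 3(9) + 4(9) = 63 — satisfied.

No — constraints 1, 2, 3, 4 are not satisfied.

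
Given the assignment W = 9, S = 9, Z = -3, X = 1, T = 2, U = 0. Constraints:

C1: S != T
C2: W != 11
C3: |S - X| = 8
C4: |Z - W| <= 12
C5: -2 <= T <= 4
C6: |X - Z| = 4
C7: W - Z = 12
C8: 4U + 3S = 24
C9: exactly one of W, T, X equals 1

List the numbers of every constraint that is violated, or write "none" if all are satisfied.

C1: S = 9, T = 2; distinct  OK
C2: W = 9, and 9 ≠ 11  OK
C3: |9 - 1| = 8  OK
C4: |-3 - 9| = 12; 12 ≤ 12  OK
C5: T = 2 lies in [-2, 4]  OK
C6: |1 - (-3)| = 4  OK
C7: W - Z = 9 - (-3) = 12  OK
C8: 4U + 3S = 4(0) + 3(9) = 27, not 24  FAIL
C9: W=9, T=2, X=1; 1 of them equals 1  OK

No — constraint 8 is not satisfied.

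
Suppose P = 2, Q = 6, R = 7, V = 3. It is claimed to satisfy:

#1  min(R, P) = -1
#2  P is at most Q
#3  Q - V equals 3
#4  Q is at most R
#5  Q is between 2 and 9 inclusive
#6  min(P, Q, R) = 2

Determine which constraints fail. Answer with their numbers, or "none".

#1 min(7, 2) = 2, not -1 — violated.
#2 P = 2, Q = 6; 2 ≤ 6 — satisfied.
#3 Q - V = 6 - 3 = 3 — satisfied.
#4 Q = 6, R = 7; 6 ≤ 7 — satisfied.
#5 Q = 6 lies in [2, 9] — satisfied.
#6 min(2, 6, 7) = 2 — satisfied.

No — constraint 1 is not satisfied.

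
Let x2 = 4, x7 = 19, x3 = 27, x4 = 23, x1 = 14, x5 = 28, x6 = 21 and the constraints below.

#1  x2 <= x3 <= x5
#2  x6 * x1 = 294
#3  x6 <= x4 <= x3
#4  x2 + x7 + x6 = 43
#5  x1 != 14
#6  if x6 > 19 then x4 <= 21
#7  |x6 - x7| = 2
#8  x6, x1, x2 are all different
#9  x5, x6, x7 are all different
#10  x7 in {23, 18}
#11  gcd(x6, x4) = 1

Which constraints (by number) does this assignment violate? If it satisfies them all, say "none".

Violated: 4, 5, 6, and 10.

#1 values 4 <= 27 <= 28 — holds.
#2 x6 * x1 = 21 * 14 = 294 — holds.
#3 values 21 <= 23 <= 27 — holds.
#4 x2 + x7 + x6 = 4 + 19 + 21 = 44, not 43 — does not hold.
#5 x1 = 14, but 14 is required to differ — does not hold.
#6 x6 = 21 > 19, so we need x4 ≤ 21; but x4 = 23 > 21 — does not hold.
#7 |21 - 19| = 2 — holds.
#8 values 21, 14, 4 are pairwise distinct — holds.
#9 values 28, 21, 19 are pairwise distinct — holds.
#10 x7 = 19 is not in {23, 18} — does not hold.
#11 gcd(21, 23) = 1 — holds.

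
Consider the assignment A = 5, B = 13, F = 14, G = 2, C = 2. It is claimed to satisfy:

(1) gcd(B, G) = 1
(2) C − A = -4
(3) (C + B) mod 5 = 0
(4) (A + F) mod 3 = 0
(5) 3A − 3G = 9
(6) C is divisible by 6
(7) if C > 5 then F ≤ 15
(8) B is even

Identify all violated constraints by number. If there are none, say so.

(1) gcd(13, 2) = 1 — holds.
(2) C − A = 2 − 5 = -3, not -4 — fails.
(3) C + B = 15; 15 mod 5 = 0 — holds.
(4) A + F = 19; 19 mod 3 = 1, not 0 — fails.
(5) 3A − 3G = 3(5) − 3(2) = 9 — holds.
(6) 2 = 6×0 + 2, so 6 does not divide 2 — fails.
(7) C = 2, not > 5; antecedent false, conditional vacuously true — holds.
(8) B = 13 is odd — fails.

No — constraints 2, 4, 6, and 8 are not satisfied.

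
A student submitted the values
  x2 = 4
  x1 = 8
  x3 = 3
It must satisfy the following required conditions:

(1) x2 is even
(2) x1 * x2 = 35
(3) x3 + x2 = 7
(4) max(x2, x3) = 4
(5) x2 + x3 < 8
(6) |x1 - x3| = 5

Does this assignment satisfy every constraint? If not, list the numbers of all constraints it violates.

Constraint 2 does not hold.

(1) x2 = 4 is even  yes
(2) x1 * x2 = 8 * 4 = 32, not 35  no
(3) x3 + x2 = 3 + 4 = 7  yes
(4) max(4, 3) = 4  yes
(5) x2 + x3 = 4 + 3 = 7; 7 < 8  yes
(6) |8 - 3| = 5  yes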